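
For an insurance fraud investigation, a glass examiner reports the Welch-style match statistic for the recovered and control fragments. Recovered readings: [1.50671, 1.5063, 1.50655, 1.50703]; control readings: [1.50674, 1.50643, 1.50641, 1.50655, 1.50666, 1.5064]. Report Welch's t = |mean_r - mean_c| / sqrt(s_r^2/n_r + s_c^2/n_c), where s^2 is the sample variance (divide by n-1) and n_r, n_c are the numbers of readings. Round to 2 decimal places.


Welch's t-criterion for glass RI comparison:
Recovered mean = sum / n_r = 6.02659 / 4 = 1.5066475
Control mean = sum / n_c = 9.03919 / 6 = 1.5065317
Recovered sample variance s_r^2 = 9.34917e-08
Control sample variance s_c^2 = 2.05367e-08
Welch SE (unpooled) = sqrt(s_r^2/n_r + s_c^2/n_c) = sqrt(2.33729e-08 + 3.42278e-09) = sqrt(2.67957e-08) = 0.000163694
|mean_r - mean_c| = 0.000115833
t = 0.000115833 / 0.000163694 = 0.71

0.71


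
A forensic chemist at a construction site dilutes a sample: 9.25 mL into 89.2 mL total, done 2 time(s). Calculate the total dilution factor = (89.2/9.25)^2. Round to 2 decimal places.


Dilution factor calculation:
Single dilution = V_total / V_sample = 89.2 / 9.25 ≈ 9.643243
Number of dilutions = 2
Total DF = (89.2 / 9.25)^2 (full precision, rounded at the end) = 92.99

92.99


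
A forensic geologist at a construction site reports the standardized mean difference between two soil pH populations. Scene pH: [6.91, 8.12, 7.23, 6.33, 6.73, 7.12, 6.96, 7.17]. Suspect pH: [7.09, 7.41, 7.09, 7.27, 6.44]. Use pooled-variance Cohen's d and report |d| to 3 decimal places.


Pooled-variance Cohen's d for soil pH comparison:
Scene mean = 56.57 / 8 = 7.07125
Suspect mean = 35.3 / 5 = 7.06
Scene sample variance s_s^2 = 0.26307
Suspect sample variance s_c^2 = 0.1382
Pooled variance = ((n_s-1)*s_s^2 + (n_c-1)*s_c^2) / (n_s + n_c - 2) = 0.217662
Pooled SD = sqrt(0.217662) = 0.466543
Mean difference = 0.01125
|d| = |0.01125| / 0.466543 = 0.024

0.024


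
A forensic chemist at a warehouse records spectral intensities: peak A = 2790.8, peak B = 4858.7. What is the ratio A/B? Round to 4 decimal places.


Spectral peak ratio:
Peak A = 2790.8 counts
Peak B = 4858.7 counts
Ratio = 2790.8 / 4858.7 = 0.5744

0.5744


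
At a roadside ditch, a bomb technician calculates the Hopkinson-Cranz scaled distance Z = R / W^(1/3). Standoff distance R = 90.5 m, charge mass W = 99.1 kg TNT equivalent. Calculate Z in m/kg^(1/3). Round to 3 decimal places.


Scaled distance calculation:
W^(1/3) = 99.1^(1/3) = 4.627622
Z = R / W^(1/3) = 90.5 / 4.627622
Z = 19.556 m/kg^(1/3)

19.556


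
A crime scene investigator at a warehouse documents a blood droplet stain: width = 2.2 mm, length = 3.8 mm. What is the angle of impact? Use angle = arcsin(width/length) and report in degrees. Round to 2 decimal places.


Blood spatter impact angle calculation:
width / length = 2.2 / 3.8 = 0.578947
angle = arcsin(0.578947)
angle = 35.38 degrees

35.38


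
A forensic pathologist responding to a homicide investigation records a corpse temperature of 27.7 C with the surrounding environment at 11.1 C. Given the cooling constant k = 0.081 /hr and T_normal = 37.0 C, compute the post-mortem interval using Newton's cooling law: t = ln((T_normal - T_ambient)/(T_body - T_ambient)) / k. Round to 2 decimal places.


Using Newton's law of cooling:
t = ln((T_normal - T_ambient) / (T_body - T_ambient)) / k
T_normal - T_ambient = 25.9
T_body - T_ambient = 16.6
Ratio = 1.560241
ln(ratio) = 0.44484
t = 0.44484 / 0.081 = 5.49 hours

5.49


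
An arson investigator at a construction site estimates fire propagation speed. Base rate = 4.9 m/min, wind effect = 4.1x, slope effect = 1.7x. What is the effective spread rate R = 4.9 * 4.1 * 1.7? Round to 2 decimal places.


Fire spread rate calculation:
R = R0 * wind_factor * slope_factor
= 4.9 * 4.1 * 1.7
= 20.09 * 1.7
= 34.15 m/min

34.15


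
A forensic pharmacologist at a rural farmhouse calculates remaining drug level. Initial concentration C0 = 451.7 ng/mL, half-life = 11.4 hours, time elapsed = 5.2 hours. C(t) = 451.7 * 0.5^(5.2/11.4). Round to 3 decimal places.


Drug concentration decay:
Number of half-lives = t / t_half = 5.2 / 11.4 = 0.45614
Decay factor = 0.5^0.45614 = 0.72893395
C(t) = 451.7 * 0.72893395 = 329.259 ng/mL

329.259


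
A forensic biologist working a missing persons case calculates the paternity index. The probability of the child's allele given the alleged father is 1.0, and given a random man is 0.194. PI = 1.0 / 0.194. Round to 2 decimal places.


Paternity Index calculation:
PI = P(allele|father) / P(allele|random)
PI = 1.0 / 0.194
PI = 5.15

5.15


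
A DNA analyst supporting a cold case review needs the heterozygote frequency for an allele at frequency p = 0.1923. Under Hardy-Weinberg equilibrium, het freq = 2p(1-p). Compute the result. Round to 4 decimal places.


Hardy-Weinberg heterozygote frequency:
q = 1 - p = 1 - 0.1923 = 0.8077
2pq = 2 * 0.1923 * 0.8077 = 0.3106

0.3106


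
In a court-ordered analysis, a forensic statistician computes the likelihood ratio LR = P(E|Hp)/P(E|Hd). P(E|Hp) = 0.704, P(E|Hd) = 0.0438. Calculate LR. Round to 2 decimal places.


Likelihood ratio calculation:
LR = P(E|Hp) / P(E|Hd)
LR = 0.704 / 0.0438
LR = 16.07

16.07


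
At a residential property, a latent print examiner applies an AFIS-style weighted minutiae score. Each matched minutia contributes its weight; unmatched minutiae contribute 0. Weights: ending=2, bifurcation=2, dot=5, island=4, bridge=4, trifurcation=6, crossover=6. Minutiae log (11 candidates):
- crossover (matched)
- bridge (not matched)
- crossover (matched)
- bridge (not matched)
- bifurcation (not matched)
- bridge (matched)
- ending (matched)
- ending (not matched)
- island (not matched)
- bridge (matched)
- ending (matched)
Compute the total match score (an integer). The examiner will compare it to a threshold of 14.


Weighted minutiae match score:
  crossover: matched, +6 (running total 6)
  bridge: not matched, +0
  crossover: matched, +6 (running total 12)
  bridge: not matched, +0
  bifurcation: not matched, +0
  bridge: matched, +4 (running total 16)
  ending: matched, +2 (running total 18)
  ending: not matched, +0
  island: not matched, +0
  bridge: matched, +4 (running total 22)
  ending: matched, +2 (running total 24)
Total score = 24
Threshold = 14; verdict = identification

24


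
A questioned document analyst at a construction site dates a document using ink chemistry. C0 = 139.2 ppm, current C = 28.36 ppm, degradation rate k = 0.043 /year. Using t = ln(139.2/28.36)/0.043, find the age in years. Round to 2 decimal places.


Document age estimation:
C0/C = 139.2 / 28.36 = 4.908322
ln(C0/C) = 1.590932
t = 1.590932 / 0.043 = 37.00 years

37.00


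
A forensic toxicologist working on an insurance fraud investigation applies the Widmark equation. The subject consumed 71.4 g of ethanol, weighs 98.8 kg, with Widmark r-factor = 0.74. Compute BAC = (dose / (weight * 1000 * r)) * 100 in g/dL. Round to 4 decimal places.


Applying the Widmark formula:
BAC = (dose_g / (body_wt * 1000 * r)) * 100
Denominator = 98.8 * 1000 * 0.74 = 73112
BAC = (71.4 / 73112) * 100
BAC = 0.0977 g/dL

0.0977


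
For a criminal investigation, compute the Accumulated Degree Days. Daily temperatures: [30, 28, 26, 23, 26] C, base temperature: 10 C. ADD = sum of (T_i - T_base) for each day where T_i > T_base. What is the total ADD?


Computing ADD day by day:
Day 1: max(0, 30 - 10) = 20
Day 2: max(0, 28 - 10) = 18
Day 3: max(0, 26 - 10) = 16
Day 4: max(0, 23 - 10) = 13
Day 5: max(0, 26 - 10) = 16
Total ADD = 83

83


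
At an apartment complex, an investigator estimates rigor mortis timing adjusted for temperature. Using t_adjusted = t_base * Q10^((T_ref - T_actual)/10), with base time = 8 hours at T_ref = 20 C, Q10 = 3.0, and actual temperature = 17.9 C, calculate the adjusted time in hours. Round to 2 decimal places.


Rigor mortis time adjustment:
Exponent = (T_ref - T_actual) / 10 = (20 - 17.9) / 10 = 0.21
Q10 factor = 3.0^0.21 = 1.25949
t_adjusted = 8 * 1.25949 = 10.08 hours

10.08


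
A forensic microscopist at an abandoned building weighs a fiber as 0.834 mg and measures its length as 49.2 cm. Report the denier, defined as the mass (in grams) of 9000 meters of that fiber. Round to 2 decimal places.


Denier calculation:
Mass in grams = 0.834 mg / 1000 = 0.000834 g
Length in meters = 49.2 cm / 100 = 0.492 m
Linear density = mass / length = 0.000834 / 0.492 = 0.00169512 g/m
Denier = (g/m) * 9000 = 0.00169512 * 9000 = 15.26

15.26


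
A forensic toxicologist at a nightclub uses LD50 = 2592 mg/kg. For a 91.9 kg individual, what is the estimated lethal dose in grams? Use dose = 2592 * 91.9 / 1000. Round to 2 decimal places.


Lethal dose calculation:
Lethal dose = LD50 * body_weight / 1000
= 2592 * 91.9 / 1000
= 238204.8 / 1000
= 238.20 g

238.20


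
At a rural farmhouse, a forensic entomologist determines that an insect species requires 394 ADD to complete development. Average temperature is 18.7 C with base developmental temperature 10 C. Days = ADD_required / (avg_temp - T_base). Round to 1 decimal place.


Insect development time:
Effective temperature = avg_temp - T_base = 18.7 - 10 = 8.7 C
Days = ADD / effective_temp = 394 / 8.7 = 45.3 days

45.3


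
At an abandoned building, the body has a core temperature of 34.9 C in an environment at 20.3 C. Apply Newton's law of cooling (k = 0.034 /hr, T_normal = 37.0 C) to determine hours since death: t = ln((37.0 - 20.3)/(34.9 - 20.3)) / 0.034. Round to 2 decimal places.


Using Newton's law of cooling:
t = ln((T_normal - T_ambient) / (T_body - T_ambient)) / k
T_normal - T_ambient = 16.7
T_body - T_ambient = 14.6
Ratio = 1.143836
ln(ratio) = 0.134388
t = 0.134388 / 0.034 = 3.95 hours

3.95


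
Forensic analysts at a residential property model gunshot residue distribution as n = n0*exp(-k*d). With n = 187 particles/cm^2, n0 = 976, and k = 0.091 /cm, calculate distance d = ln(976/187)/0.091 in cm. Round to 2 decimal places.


GSR distance calculation:
n0/n = 976 / 187 = 5.219251
ln(n0/n) = 1.652354
d = 1.652354 / 0.091 = 18.16 cm

18.16


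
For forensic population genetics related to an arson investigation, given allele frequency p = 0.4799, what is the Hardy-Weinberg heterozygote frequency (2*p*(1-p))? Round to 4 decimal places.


Hardy-Weinberg heterozygote frequency:
q = 1 - p = 1 - 0.4799 = 0.5201
2pq = 2 * 0.4799 * 0.5201 = 0.4992

0.4992


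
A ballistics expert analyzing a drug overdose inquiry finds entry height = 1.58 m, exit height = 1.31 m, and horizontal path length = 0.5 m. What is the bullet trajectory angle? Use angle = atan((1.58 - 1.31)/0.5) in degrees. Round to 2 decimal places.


Bullet trajectory angle:
Height difference = 1.58 - 1.31 = 0.27 m
angle = atan(0.27 / 0.5)
angle = atan(0.54)
angle = 28.37 degrees

28.37


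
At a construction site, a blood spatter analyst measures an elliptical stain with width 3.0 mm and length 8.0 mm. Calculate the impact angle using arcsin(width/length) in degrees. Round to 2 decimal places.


Blood spatter impact angle calculation:
width / length = 3.0 / 8.0 = 0.375
angle = arcsin(0.375)
angle = 22.02 degrees

22.02


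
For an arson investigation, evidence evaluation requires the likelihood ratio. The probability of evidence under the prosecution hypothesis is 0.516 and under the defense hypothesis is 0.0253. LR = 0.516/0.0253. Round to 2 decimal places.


Likelihood ratio calculation:
LR = P(E|Hp) / P(E|Hd)
LR = 0.516 / 0.0253
LR = 20.40

20.40


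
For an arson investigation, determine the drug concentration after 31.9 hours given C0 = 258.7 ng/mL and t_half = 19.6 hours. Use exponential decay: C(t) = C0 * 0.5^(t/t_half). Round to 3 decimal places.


Drug concentration decay:
Number of half-lives = t / t_half = 31.9 / 19.6 = 1.627551
Decay factor = 0.5^1.627551 = 0.32363712
C(t) = 258.7 * 0.32363712 = 83.725 ng/mL

83.725


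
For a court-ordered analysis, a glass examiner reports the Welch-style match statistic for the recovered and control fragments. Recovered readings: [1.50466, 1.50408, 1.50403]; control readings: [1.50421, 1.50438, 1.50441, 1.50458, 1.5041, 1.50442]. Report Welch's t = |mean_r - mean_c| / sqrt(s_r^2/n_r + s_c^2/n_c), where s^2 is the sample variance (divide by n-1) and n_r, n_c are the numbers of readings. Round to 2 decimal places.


Welch's t-criterion for glass RI comparison:
Recovered mean = sum / n_r = 4.51277 / 3 = 1.5042567
Control mean = sum / n_c = 9.0261 / 6 = 1.50435
Recovered sample variance s_r^2 = 1.22633e-07
Control sample variance s_c^2 = 2.888e-08
Welch SE (unpooled) = sqrt(s_r^2/n_r + s_c^2/n_c) = sqrt(4.08778e-08 + 4.81333e-09) = sqrt(4.56911e-08) = 0.000213755
|mean_r - mean_c| = 9.33333e-05
t = 9.33333e-05 / 0.000213755 = 0.44

0.44


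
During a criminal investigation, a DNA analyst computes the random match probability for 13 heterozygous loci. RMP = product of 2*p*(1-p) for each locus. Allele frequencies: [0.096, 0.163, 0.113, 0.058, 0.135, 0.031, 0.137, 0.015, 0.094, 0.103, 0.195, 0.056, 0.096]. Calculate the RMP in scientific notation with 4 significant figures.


Computing RMP for 13 loci:
Locus 1: 2 * 0.096 * 0.904 = 0.173568
Locus 2: 2 * 0.163 * 0.837 = 0.272862
Locus 3: 2 * 0.113 * 0.887 = 0.200462
Locus 4: 2 * 0.058 * 0.942 = 0.109272
Locus 5: 2 * 0.135 * 0.865 = 0.23355
Locus 6: 2 * 0.031 * 0.969 = 0.060078
Locus 7: 2 * 0.137 * 0.863 = 0.236462
Locus 8: 2 * 0.015 * 0.985 = 0.02955
Locus 9: 2 * 0.094 * 0.906 = 0.170328
Locus 10: 2 * 0.103 * 0.897 = 0.184782
Locus 11: 2 * 0.195 * 0.805 = 0.31395
Locus 12: 2 * 0.056 * 0.944 = 0.105728
Locus 13: 2 * 0.096 * 0.904 = 0.173568
RMP = 1.844e-11

1.844e-11


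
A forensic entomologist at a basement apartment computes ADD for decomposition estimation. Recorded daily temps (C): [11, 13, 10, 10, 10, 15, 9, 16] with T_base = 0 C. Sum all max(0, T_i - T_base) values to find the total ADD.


Computing ADD day by day:
Day 1: max(0, 11 - 0) = 11
Day 2: max(0, 13 - 0) = 13
Day 3: max(0, 10 - 0) = 10
Day 4: max(0, 10 - 0) = 10
Day 5: max(0, 10 - 0) = 10
Day 6: max(0, 15 - 0) = 15
Day 7: max(0, 9 - 0) = 9
Day 8: max(0, 16 - 0) = 16
Total ADD = 94

94


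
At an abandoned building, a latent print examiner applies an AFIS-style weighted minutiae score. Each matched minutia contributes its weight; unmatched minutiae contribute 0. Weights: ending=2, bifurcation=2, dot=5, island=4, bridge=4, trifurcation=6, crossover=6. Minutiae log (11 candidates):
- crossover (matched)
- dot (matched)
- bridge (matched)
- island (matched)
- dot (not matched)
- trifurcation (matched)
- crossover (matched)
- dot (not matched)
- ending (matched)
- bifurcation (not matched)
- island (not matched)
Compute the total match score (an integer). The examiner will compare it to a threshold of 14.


Weighted minutiae match score:
  crossover: matched, +6 (running total 6)
  dot: matched, +5 (running total 11)
  bridge: matched, +4 (running total 15)
  island: matched, +4 (running total 19)
  dot: not matched, +0
  trifurcation: matched, +6 (running total 25)
  crossover: matched, +6 (running total 31)
  dot: not matched, +0
  ending: matched, +2 (running total 33)
  bifurcation: not matched, +0
  island: not matched, +0
Total score = 33
Threshold = 14; verdict = identification

33


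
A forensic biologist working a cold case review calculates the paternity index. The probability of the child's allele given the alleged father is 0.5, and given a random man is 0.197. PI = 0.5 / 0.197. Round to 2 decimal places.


Paternity Index calculation:
PI = P(allele|father) / P(allele|random)
PI = 0.5 / 0.197
PI = 2.54

2.54


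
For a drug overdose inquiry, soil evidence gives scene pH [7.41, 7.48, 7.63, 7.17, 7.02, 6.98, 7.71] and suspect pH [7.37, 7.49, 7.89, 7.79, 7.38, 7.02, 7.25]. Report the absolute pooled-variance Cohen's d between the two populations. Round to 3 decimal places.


Pooled-variance Cohen's d for soil pH comparison:
Scene mean = 51.4 / 7 = 7.342857
Suspect mean = 52.19 / 7 = 7.455714
Scene sample variance s_s^2 = 0.08439
Suspect sample variance s_c^2 = 0.091129
Pooled variance = ((n_s-1)*s_s^2 + (n_c-1)*s_c^2) / (n_s + n_c - 2) = 0.08776
Pooled SD = sqrt(0.08776) = 0.296243
Mean difference = -0.112857
|d| = |-0.112857| / 0.296243 = 0.381

0.381


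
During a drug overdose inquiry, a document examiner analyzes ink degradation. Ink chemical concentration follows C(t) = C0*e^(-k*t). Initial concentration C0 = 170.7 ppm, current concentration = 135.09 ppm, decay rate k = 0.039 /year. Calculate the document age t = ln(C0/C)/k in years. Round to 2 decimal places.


Document age estimation:
C0/C = 170.7 / 135.09 = 1.263602
ln(C0/C) = 0.233966
t = 0.233966 / 0.039 = 6.00 years

6.00


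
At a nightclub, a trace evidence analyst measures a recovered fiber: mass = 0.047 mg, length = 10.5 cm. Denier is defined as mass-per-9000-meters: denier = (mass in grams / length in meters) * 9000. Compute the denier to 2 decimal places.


Denier calculation:
Mass in grams = 0.047 mg / 1000 = 0.000047 g
Length in meters = 10.5 cm / 100 = 0.105 m
Linear density = mass / length = 0.000047 / 0.105 = 0.00044762 g/m
Denier = (g/m) * 9000 = 0.00044762 * 9000 = 4.03

4.03


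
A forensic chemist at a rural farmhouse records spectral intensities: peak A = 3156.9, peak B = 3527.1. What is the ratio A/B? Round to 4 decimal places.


Spectral peak ratio:
Peak A = 3156.9 counts
Peak B = 3527.1 counts
Ratio = 3156.9 / 3527.1 = 0.8950

0.8950


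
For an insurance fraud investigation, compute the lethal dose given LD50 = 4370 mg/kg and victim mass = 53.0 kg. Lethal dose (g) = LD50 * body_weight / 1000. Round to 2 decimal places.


Lethal dose calculation:
Lethal dose = LD50 * body_weight / 1000
= 4370 * 53.0 / 1000
= 231610 / 1000
= 231.61 g

231.61


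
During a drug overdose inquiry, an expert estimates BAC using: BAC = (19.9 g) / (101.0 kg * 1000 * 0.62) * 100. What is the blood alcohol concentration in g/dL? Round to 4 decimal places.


Applying the Widmark formula:
BAC = (dose_g / (body_wt * 1000 * r)) * 100
Denominator = 101.0 * 1000 * 0.62 = 62620
BAC = (19.9 / 62620) * 100
BAC = 0.0318 g/dL

0.0318


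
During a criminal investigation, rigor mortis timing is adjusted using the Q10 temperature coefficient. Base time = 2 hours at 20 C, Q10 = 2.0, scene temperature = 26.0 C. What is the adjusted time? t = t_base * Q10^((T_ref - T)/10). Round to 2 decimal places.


Rigor mortis time adjustment:
Exponent = (T_ref - T_actual) / 10 = (20 - 26.0) / 10 = -0.6
Q10 factor = 2.0^-0.6 = 0.65975
t_adjusted = 2 * 0.65975 = 1.32 hours

1.32


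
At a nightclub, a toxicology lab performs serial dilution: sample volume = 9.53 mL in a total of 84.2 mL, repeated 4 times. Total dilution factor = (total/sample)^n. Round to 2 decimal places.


Dilution factor calculation:
Single dilution = V_total / V_sample = 84.2 / 9.53 ≈ 8.835257
Number of dilutions = 4
Total DF = (84.2 / 9.53)^4 (full precision, rounded at the end) = 6093.64

6093.64


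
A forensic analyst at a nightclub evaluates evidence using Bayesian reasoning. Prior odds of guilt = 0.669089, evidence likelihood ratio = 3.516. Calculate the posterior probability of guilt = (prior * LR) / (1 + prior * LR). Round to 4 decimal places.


Bayesian evidence evaluation:
Posterior odds = prior_odds * LR = 0.669089 * 3.516 = 2.352517
Posterior probability = posterior_odds / (1 + posterior_odds)
= 2.352517 / (1 + 2.352517)
= 2.352517 / 3.352517
= 0.7017

0.7017


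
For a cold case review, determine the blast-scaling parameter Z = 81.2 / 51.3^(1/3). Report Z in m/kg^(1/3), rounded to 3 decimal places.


Scaled distance calculation:
W^(1/3) = 51.3^(1/3) = 3.715687
Z = R / W^(1/3) = 81.2 / 3.715687
Z = 21.853 m/kg^(1/3)

21.853


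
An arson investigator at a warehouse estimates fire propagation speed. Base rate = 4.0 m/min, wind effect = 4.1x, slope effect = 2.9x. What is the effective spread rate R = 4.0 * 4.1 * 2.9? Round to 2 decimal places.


Fire spread rate calculation:
R = R0 * wind_factor * slope_factor
= 4.0 * 4.1 * 2.9
= 16.4 * 2.9
= 47.56 m/min

47.56


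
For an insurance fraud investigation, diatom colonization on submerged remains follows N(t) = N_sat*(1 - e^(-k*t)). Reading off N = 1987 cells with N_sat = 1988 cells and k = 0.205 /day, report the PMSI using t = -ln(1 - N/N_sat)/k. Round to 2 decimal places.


PMSI from diatom colonization curve:
N / N_sat = 1987 / 1988 = 0.999497
1 - N/N_sat = 0.000503
ln(1 - N/N_sat) = -7.59492
t = -ln(1 - N/N_sat) / k = -(-7.59492) / 0.205 = 37.05 days

37.05


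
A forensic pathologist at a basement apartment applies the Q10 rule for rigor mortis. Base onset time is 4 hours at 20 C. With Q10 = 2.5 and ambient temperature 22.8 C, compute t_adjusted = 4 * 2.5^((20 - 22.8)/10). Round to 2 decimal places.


Rigor mortis time adjustment:
Exponent = (T_ref - T_actual) / 10 = (20 - 22.8) / 10 = -0.28
Q10 factor = 2.5^-0.28 = 0.77371
t_adjusted = 4 * 0.77371 = 3.09 hours

3.09


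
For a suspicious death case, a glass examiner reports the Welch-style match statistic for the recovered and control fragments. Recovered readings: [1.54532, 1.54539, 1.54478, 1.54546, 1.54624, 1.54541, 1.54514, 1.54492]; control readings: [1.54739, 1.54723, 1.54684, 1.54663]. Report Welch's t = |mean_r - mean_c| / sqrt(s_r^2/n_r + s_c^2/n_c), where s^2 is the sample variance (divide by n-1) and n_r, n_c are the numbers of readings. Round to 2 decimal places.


Welch's t-criterion for glass RI comparison:
Recovered mean = sum / n_r = 12.36266 / 8 = 1.5453325
Control mean = sum / n_c = 6.18809 / 4 = 1.5470225
Recovered sample variance s_r^2 = 1.94536e-07
Control sample variance s_c^2 = 1.21825e-07
Welch SE (unpooled) = sqrt(s_r^2/n_r + s_c^2/n_c) = sqrt(2.4317e-08 + 3.04563e-08) = sqrt(5.47733e-08) = 0.000234037
|mean_r - mean_c| = 0.00169
t = 0.00169 / 0.000234037 = 7.22

7.22


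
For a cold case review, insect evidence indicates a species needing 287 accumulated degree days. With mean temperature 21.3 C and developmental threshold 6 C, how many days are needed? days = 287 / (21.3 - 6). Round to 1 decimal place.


Insect development time:
Effective temperature = avg_temp - T_base = 21.3 - 6 = 15.3 C
Days = ADD / effective_temp = 287 / 15.3 = 18.8 days

18.8


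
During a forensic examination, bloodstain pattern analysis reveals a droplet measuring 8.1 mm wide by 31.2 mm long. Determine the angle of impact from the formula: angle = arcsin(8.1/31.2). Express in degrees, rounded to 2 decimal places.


Blood spatter impact angle calculation:
width / length = 8.1 / 31.2 = 0.259615
angle = arcsin(0.259615)
angle = 15.05 degrees

15.05


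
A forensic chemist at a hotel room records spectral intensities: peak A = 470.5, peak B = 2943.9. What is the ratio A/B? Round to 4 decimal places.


Spectral peak ratio:
Peak A = 470.5 counts
Peak B = 2943.9 counts
Ratio = 470.5 / 2943.9 = 0.1598

0.1598


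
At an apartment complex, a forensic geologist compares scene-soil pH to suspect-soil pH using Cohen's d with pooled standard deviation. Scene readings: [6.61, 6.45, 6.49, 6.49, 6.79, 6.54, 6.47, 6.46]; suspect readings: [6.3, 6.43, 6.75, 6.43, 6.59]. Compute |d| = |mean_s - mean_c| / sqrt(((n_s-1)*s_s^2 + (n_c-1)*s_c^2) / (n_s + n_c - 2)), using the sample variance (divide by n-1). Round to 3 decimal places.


Pooled-variance Cohen's d for soil pH comparison:
Scene mean = 52.3 / 8 = 6.5375
Suspect mean = 32.5 / 5 = 6.5
Scene sample variance s_s^2 = 0.013107
Suspect sample variance s_c^2 = 0.0301
Pooled variance = ((n_s-1)*s_s^2 + (n_c-1)*s_c^2) / (n_s + n_c - 2) = 0.019286
Pooled SD = sqrt(0.019286) = 0.138874
Mean difference = 0.0375
|d| = |0.0375| / 0.138874 = 0.270

0.270


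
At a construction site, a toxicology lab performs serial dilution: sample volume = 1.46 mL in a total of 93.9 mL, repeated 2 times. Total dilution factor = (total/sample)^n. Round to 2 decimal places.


Dilution factor calculation:
Single dilution = V_total / V_sample = 93.9 / 1.46 ≈ 64.315068
Number of dilutions = 2
Total DF = (93.9 / 1.46)^2 (full precision, rounded at the end) = 4136.43

4136.43


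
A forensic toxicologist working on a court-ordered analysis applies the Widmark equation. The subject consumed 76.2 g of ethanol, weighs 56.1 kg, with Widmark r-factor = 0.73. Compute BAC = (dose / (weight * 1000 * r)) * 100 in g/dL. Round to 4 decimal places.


Applying the Widmark formula:
BAC = (dose_g / (body_wt * 1000 * r)) * 100
Denominator = 56.1 * 1000 * 0.73 = 40953
BAC = (76.2 / 40953) * 100
BAC = 0.1861 g/dL

0.1861


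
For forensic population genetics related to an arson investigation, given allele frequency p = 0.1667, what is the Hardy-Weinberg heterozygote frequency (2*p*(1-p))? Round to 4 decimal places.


Hardy-Weinberg heterozygote frequency:
q = 1 - p = 1 - 0.1667 = 0.8333
2pq = 2 * 0.1667 * 0.8333 = 0.2778

0.2778


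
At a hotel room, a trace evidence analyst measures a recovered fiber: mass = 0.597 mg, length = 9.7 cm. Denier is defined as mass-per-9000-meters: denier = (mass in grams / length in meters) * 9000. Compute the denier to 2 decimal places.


Denier calculation:
Mass in grams = 0.597 mg / 1000 = 0.000597 g
Length in meters = 9.7 cm / 100 = 0.097 m
Linear density = mass / length = 0.000597 / 0.097 = 0.00615464 g/m
Denier = (g/m) * 9000 = 0.00615464 * 9000 = 55.39

55.39


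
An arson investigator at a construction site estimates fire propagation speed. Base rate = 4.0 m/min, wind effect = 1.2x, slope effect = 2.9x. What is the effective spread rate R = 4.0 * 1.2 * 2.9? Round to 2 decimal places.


Fire spread rate calculation:
R = R0 * wind_factor * slope_factor
= 4.0 * 1.2 * 2.9
= 4.8 * 2.9
= 13.92 m/min

13.92


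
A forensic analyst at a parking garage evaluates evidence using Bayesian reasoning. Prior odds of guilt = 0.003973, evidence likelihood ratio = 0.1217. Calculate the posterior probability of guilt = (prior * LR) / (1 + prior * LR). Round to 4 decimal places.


Bayesian evidence evaluation:
Posterior odds = prior_odds * LR = 0.003973 * 0.1217 = 0.0004835141
Posterior probability = posterior_odds / (1 + posterior_odds)
= 0.0004835141 / (1 + 0.0004835141)
= 0.0004835141 / 1.0004835141
= 0.0005

0.0005


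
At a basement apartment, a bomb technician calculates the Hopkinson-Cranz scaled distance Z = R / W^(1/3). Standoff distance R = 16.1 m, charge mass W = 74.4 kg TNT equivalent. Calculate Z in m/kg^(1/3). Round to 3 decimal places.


Scaled distance calculation:
W^(1/3) = 74.4^(1/3) = 4.205887
Z = R / W^(1/3) = 16.1 / 4.205887
Z = 3.828 m/kg^(1/3)

3.828


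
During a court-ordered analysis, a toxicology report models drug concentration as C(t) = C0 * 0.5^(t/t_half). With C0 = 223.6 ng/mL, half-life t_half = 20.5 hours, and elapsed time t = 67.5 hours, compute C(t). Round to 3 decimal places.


Drug concentration decay:
Number of half-lives = t / t_half = 67.5 / 20.5 = 3.292683
Decay factor = 0.5^3.292683 = 0.1020478
C(t) = 223.6 * 0.1020478 = 22.818 ng/mL

22.818


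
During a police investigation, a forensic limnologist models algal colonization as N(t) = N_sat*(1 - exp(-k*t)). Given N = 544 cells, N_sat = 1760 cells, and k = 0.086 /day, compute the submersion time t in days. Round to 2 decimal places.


PMSI from diatom colonization curve:
N / N_sat = 544 / 1760 = 0.309091
1 - N/N_sat = 0.690909
ln(1 - N/N_sat) = -0.369747
t = -ln(1 - N/N_sat) / k = -(-0.369747) / 0.086 = 4.30 days

4.30


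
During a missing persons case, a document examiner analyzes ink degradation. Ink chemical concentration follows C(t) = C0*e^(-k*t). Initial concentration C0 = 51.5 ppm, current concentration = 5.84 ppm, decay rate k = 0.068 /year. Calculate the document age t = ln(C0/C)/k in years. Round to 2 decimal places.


Document age estimation:
C0/C = 51.5 / 5.84 = 8.818493
ln(C0/C) = 2.176851
t = 2.176851 / 0.068 = 32.01 years

32.01


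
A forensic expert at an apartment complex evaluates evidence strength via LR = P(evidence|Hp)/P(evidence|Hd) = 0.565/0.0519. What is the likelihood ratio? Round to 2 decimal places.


Likelihood ratio calculation:
LR = P(E|Hp) / P(E|Hd)
LR = 0.565 / 0.0519
LR = 10.89

10.89


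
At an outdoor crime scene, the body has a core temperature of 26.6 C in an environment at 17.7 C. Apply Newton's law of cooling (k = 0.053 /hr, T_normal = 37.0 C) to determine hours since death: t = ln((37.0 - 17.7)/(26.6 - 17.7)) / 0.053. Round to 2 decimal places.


Using Newton's law of cooling:
t = ln((T_normal - T_ambient) / (T_body - T_ambient)) / k
T_normal - T_ambient = 19.3
T_body - T_ambient = 8.9
Ratio = 2.168539
ln(ratio) = 0.774054
t = 0.774054 / 0.053 = 14.60 hours

14.60


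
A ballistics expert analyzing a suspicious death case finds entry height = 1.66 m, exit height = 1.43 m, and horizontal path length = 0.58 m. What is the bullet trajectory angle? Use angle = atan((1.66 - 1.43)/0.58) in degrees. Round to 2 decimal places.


Bullet trajectory angle:
Height difference = 1.66 - 1.43 = 0.23 m
angle = atan(0.23 / 0.58)
angle = atan(0.396552)
angle = 21.63 degrees

21.63


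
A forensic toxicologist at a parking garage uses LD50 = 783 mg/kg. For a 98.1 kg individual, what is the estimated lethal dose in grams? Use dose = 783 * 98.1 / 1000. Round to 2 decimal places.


Lethal dose calculation:
Lethal dose = LD50 * body_weight / 1000
= 783 * 98.1 / 1000
= 76812.3 / 1000
= 76.81 g

76.81


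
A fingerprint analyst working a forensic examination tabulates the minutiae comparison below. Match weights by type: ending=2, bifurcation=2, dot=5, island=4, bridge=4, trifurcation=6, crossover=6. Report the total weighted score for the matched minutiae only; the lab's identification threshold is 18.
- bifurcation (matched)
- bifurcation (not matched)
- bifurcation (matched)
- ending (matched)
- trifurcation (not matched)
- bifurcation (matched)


Weighted minutiae match score:
  bifurcation: matched, +2 (running total 2)
  bifurcation: not matched, +0
  bifurcation: matched, +2 (running total 4)
  ending: matched, +2 (running total 6)
  trifurcation: not matched, +0
  bifurcation: matched, +2 (running total 8)
Total score = 8
Threshold = 18; verdict = inconclusive

8


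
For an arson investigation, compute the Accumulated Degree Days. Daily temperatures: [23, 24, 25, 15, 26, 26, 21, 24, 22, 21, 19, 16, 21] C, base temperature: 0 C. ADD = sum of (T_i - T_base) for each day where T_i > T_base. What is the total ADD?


Computing ADD day by day:
Day 1: max(0, 23 - 0) = 23
Day 2: max(0, 24 - 0) = 24
Day 3: max(0, 25 - 0) = 25
Day 4: max(0, 15 - 0) = 15
Day 5: max(0, 26 - 0) = 26
Day 6: max(0, 26 - 0) = 26
Day 7: max(0, 21 - 0) = 21
Day 8: max(0, 24 - 0) = 24
Day 9: max(0, 22 - 0) = 22
Day 10: max(0, 21 - 0) = 21
Day 11: max(0, 19 - 0) = 19
Day 12: max(0, 16 - 0) = 16
Day 13: max(0, 21 - 0) = 21
Total ADD = 283

283


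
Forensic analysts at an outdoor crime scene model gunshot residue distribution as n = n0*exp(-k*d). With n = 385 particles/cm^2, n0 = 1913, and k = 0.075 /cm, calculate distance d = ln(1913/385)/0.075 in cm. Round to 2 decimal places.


GSR distance calculation:
n0/n = 1913 / 385 = 4.968831
ln(n0/n) = 1.603185
d = 1.603185 / 0.075 = 21.38 cm

21.38


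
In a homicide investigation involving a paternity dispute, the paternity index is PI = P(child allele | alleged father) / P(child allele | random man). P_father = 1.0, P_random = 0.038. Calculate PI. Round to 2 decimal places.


Paternity Index calculation:
PI = P(allele|father) / P(allele|random)
PI = 1.0 / 0.038
PI = 26.32

26.32


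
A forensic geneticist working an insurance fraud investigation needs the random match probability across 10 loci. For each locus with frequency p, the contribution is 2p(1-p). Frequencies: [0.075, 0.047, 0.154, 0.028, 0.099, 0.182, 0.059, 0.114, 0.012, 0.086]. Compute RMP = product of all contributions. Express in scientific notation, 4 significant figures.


Computing RMP for 10 loci:
Locus 1: 2 * 0.075 * 0.925 = 0.13875
Locus 2: 2 * 0.047 * 0.953 = 0.089582
Locus 3: 2 * 0.154 * 0.846 = 0.260568
Locus 4: 2 * 0.028 * 0.972 = 0.054432
Locus 5: 2 * 0.099 * 0.901 = 0.178398
Locus 6: 2 * 0.182 * 0.818 = 0.297752
Locus 7: 2 * 0.059 * 0.941 = 0.111038
Locus 8: 2 * 0.114 * 0.886 = 0.202008
Locus 9: 2 * 0.012 * 0.988 = 0.023712
Locus 10: 2 * 0.086 * 0.914 = 0.157208
RMP = 7.830e-10

7.830e-10


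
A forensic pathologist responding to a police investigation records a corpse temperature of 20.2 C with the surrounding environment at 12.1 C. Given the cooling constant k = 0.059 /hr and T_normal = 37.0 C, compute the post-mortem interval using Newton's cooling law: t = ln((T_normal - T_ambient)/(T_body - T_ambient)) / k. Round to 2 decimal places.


Using Newton's law of cooling:
t = ln((T_normal - T_ambient) / (T_body - T_ambient)) / k
T_normal - T_ambient = 24.9
T_body - T_ambient = 8.1
Ratio = 3.074074
ln(ratio) = 1.123004
t = 1.123004 / 0.059 = 19.03 hours

19.03


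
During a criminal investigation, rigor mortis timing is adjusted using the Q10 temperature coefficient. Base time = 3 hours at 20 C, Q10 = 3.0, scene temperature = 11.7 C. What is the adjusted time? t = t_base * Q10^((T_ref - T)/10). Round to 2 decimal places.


Rigor mortis time adjustment:
Exponent = (T_ref - T_actual) / 10 = (20 - 11.7) / 10 = 0.83
Q10 factor = 3.0^0.83 = 2.48892
t_adjusted = 3 * 2.48892 = 7.47 hours

7.47


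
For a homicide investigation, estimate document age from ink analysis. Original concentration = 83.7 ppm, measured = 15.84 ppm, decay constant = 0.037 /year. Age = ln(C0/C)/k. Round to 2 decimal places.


Document age estimation:
C0/C = 83.7 / 15.84 = 5.284091
ln(C0/C) = 1.664701
t = 1.664701 / 0.037 = 44.99 years

44.99


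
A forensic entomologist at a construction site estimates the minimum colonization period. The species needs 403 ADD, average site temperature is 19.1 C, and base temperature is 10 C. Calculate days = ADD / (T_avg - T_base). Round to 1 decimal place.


Insect development time:
Effective temperature = avg_temp - T_base = 19.1 - 10 = 9.1 C
Days = ADD / effective_temp = 403 / 9.1 = 44.3 days

44.3


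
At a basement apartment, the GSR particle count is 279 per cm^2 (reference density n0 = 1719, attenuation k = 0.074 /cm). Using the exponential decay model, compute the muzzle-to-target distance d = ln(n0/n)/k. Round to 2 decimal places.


GSR distance calculation:
n0/n = 1719 / 279 = 6.16129
ln(n0/n) = 1.818286
d = 1.818286 / 0.074 = 24.57 cm

24.57


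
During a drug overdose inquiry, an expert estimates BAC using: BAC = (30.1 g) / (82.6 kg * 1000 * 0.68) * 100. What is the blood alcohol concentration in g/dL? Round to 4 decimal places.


Applying the Widmark formula:
BAC = (dose_g / (body_wt * 1000 * r)) * 100
Denominator = 82.6 * 1000 * 0.68 = 56168
BAC = (30.1 / 56168) * 100
BAC = 0.0536 g/dL

0.0536


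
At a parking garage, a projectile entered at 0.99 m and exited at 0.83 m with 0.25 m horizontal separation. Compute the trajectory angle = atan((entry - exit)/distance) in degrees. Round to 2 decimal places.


Bullet trajectory angle:
Height difference = 0.99 - 0.83 = 0.16 m
angle = atan(0.16 / 0.25)
angle = atan(0.64)
angle = 32.62 degrees

32.62


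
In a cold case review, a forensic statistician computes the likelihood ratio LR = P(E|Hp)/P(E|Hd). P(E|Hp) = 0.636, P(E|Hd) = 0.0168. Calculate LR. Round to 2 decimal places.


Likelihood ratio calculation:
LR = P(E|Hp) / P(E|Hd)
LR = 0.636 / 0.0168
LR = 37.86

37.86


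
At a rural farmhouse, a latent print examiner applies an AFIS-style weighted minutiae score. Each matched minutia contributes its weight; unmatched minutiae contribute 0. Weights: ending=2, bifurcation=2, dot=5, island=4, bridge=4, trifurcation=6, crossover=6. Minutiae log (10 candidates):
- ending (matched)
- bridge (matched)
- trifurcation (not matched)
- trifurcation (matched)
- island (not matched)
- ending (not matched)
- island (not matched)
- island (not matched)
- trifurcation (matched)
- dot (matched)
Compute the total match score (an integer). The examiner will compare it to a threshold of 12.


Weighted minutiae match score:
  ending: matched, +2 (running total 2)
  bridge: matched, +4 (running total 6)
  trifurcation: not matched, +0
  trifurcation: matched, +6 (running total 12)
  island: not matched, +0
  ending: not matched, +0
  island: not matched, +0
  island: not matched, +0
  trifurcation: matched, +6 (running total 18)
  dot: matched, +5 (running total 23)
Total score = 23
Threshold = 12; verdict = identification

23


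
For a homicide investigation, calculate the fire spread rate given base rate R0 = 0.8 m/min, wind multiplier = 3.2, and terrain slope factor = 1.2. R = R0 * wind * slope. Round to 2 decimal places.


Fire spread rate calculation:
R = R0 * wind_factor * slope_factor
= 0.8 * 3.2 * 1.2
= 2.56 * 1.2
= 3.07 m/min

3.07


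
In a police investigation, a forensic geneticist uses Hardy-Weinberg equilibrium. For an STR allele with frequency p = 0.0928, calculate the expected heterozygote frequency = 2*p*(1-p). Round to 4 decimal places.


Hardy-Weinberg heterozygote frequency:
q = 1 - p = 1 - 0.0928 = 0.9072
2pq = 2 * 0.0928 * 0.9072 = 0.1684

0.1684


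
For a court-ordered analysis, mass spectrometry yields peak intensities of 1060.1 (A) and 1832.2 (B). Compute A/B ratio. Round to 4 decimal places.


Spectral peak ratio:
Peak A = 1060.1 counts
Peak B = 1832.2 counts
Ratio = 1060.1 / 1832.2 = 0.5786

0.5786


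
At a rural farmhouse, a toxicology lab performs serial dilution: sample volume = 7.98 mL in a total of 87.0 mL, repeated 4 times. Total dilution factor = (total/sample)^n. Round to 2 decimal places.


Dilution factor calculation:
Single dilution = V_total / V_sample = 87.0 / 7.98 ≈ 10.902256
Number of dilutions = 4
Total DF = (87.0 / 7.98)^4 (full precision, rounded at the end) = 14127.50

14127.50


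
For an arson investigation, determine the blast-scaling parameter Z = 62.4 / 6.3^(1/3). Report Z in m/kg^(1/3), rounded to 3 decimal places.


Scaled distance calculation:
W^(1/3) = 6.3^(1/3) = 1.846915
Z = R / W^(1/3) = 62.4 / 1.846915
Z = 33.786 m/kg^(1/3)

33.786


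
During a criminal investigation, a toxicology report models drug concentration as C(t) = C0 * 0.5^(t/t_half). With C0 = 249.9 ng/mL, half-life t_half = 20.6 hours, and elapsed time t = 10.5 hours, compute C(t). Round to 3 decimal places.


Drug concentration decay:
Number of half-lives = t / t_half = 10.5 / 20.6 = 0.509709
Decay factor = 0.5^0.509709 = 0.70236409
C(t) = 249.9 * 0.70236409 = 175.521 ng/mL

175.521


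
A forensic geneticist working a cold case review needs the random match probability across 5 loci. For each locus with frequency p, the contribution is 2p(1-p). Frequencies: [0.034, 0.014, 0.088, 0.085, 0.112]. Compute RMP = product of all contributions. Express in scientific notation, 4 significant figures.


Computing RMP for 5 loci:
Locus 1: 2 * 0.034 * 0.966 = 0.065688
Locus 2: 2 * 0.014 * 0.986 = 0.027608
Locus 3: 2 * 0.088 * 0.912 = 0.160512
Locus 4: 2 * 0.085 * 0.915 = 0.15555
Locus 5: 2 * 0.112 * 0.888 = 0.198912
RMP = 9.007e-06

9.007e-06


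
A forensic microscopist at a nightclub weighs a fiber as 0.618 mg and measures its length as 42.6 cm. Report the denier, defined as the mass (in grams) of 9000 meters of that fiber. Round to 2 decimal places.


Denier calculation:
Mass in grams = 0.618 mg / 1000 = 0.000618 g
Length in meters = 42.6 cm / 100 = 0.426 m
Linear density = mass / length = 0.000618 / 0.426 = 0.0014507 g/m
Denier = (g/m) * 9000 = 0.0014507 * 9000 = 13.06

13.06


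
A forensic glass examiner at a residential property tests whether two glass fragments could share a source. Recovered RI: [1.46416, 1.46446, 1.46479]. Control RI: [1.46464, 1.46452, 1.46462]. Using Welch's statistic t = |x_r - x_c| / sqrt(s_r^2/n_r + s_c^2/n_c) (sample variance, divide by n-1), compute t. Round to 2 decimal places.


Welch's t-criterion for glass RI comparison:
Recovered mean = sum / n_r = 4.39341 / 3 = 1.46447
Control mean = sum / n_c = 4.39378 / 3 = 1.4645933
Recovered sample variance s_r^2 = 9.93e-08
Control sample variance s_c^2 = 4.13333e-09
Welch SE (unpooled) = sqrt(s_r^2/n_r + s_c^2/n_c) = sqrt(3.31e-08 + 1.37778e-09) = sqrt(3.44778e-08) = 0.000185682
|mean_r - mean_c| = 0.000123333
t = 0.000123333 / 0.000185682 = 0.66

0.66
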